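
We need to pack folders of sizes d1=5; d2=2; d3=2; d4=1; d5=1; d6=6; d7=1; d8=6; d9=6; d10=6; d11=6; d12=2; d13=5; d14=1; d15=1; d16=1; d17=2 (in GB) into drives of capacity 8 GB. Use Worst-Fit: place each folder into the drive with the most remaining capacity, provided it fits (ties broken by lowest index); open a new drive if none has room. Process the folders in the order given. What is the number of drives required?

8 drives

d1 (5 GB) → drive 1 (remaining 3 GB)
d2 (2 GB) → drive 1 (remaining 1 GB)
d3 (2 GB) → drive 2 (remaining 6 GB)
d4 (1 GB) → drive 2 (remaining 5 GB)
d5 (1 GB) → drive 2 (remaining 4 GB)
d6 (6 GB) → drive 3 (remaining 2 GB)
d7 (1 GB) → drive 2 (remaining 3 GB)
d8 (6 GB) → drive 4 (remaining 2 GB)
d9 (6 GB) → drive 5 (remaining 2 GB)
d10 (6 GB) → drive 6 (remaining 2 GB)
d11 (6 GB) → drive 7 (remaining 2 GB)
d12 (2 GB) → drive 2 (remaining 1 GB)
d13 (5 GB) → drive 8 (remaining 3 GB)
d14 (1 GB) → drive 8 (remaining 2 GB)
d15 (1 GB) → drive 3 (remaining 1 GB)
d16 (1 GB) → drive 4 (remaining 1 GB)
d17 (2 GB) → drive 5 (remaining 0 GB)
Final drives: [5,2] [2,1,1,1,2] [6,1] [6,1] [6,2] [6] [6] [5,1].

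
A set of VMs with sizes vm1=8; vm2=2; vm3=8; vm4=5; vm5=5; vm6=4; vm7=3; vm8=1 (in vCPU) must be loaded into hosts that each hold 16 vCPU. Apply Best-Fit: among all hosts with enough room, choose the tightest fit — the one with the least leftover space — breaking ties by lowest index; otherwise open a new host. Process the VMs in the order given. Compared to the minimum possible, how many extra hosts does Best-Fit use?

Best-Fit: [8,2,5,1] [8,5,3] [4] → 3 hosts.
Total size 36 vCPU; any packing needs at least ⌈36/16⌉ = 3 hosts.
So 3 is already optimal.

0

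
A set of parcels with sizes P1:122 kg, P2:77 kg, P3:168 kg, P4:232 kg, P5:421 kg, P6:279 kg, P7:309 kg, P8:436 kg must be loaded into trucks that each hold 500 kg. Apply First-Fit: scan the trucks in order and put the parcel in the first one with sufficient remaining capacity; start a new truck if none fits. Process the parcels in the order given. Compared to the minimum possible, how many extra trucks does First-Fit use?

1

First-Fit: [122,77,168] [232] [421] [279] [309] [436] → 6 trucks.
Total size 2044 kg; any packing needs at least ⌈2044/500⌉ = 5 trucks.
An optimal packing achieves that bound: [436] [421,77] [309,168] [279,122] [232] → 5 trucks.
Excess: 6 − 5 = 1.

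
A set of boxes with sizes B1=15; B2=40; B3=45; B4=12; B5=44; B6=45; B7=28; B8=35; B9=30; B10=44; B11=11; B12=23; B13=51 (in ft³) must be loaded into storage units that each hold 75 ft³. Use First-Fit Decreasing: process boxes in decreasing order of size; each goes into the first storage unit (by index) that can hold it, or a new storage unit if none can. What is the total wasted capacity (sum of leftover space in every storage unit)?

Sorted descending: 51, 45, 45, 44, 44, 40, 35, 30, 28, 23, 15, 12, 11.
51 ft³ → storage unit 1 (remaining 24 ft³)
45 ft³ → storage unit 2 (remaining 30 ft³)
45 ft³ → storage unit 3 (remaining 30 ft³)
44 ft³ → storage unit 4 (remaining 31 ft³)
44 ft³ → storage unit 5 (remaining 31 ft³)
40 ft³ → storage unit 6 (remaining 35 ft³)
35 ft³ → storage unit 6 (remaining 0 ft³)
30 ft³ → storage unit 2 (remaining 0 ft³)
28 ft³ → storage unit 3 (remaining 2 ft³)
23 ft³ → storage unit 1 (remaining 1 ft³)
15 ft³ → storage unit 4 (remaining 16 ft³)
12 ft³ → storage unit 4 (remaining 4 ft³)
11 ft³ → storage unit 5 (remaining 20 ft³)
6 storage units × 75 ft³ = 450 ft³; used 423 ft³; unused 27 ft³.

27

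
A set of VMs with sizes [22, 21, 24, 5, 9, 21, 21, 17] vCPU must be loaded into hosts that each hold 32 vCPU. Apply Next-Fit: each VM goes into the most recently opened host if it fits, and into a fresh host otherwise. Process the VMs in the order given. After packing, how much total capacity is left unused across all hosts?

22 vCPU → host 1 (remaining 10 vCPU)
21 vCPU → host 2 (remaining 11 vCPU)
24 vCPU → host 3 (remaining 8 vCPU)
5 vCPU → host 3 (remaining 3 vCPU)
9 vCPU → host 4 (remaining 23 vCPU)
21 vCPU → host 4 (remaining 2 vCPU)
21 vCPU → host 5 (remaining 11 vCPU)
17 vCPU → host 6 (remaining 15 vCPU)
6 hosts × 32 vCPU = 192 vCPU; used 140 vCPU; unused 52 vCPU.

52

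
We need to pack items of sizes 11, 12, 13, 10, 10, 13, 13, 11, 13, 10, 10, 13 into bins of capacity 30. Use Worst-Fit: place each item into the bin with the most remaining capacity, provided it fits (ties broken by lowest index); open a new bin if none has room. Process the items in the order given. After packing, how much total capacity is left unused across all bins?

11 → bin 1 (remaining 19)
12 → bin 1 (remaining 7)
13 → bin 2 (remaining 17)
10 → bin 2 (remaining 7)
10 → bin 3 (remaining 20)
13 → bin 3 (remaining 7)
13 → bin 4 (remaining 17)
11 → bin 4 (remaining 6)
13 → bin 5 (remaining 17)
10 → bin 5 (remaining 7)
10 → bin 6 (remaining 20)
13 → bin 6 (remaining 7)
6 bins × 30 = 180; used 139; unused 41.

41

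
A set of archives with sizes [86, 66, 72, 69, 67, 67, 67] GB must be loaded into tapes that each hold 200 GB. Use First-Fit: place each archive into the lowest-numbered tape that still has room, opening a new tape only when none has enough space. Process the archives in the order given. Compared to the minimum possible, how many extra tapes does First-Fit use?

1

First-Fit: [86,66] [72,69] [67,67] [67] → 4 tapes.
Total size 494 GB; any packing needs at least ⌈494/200⌉ = 3 tapes.
An optimal packing achieves that bound: [86,72] [69,67] [67,67,66] → 3 tapes.
Excess: 4 − 3 = 1.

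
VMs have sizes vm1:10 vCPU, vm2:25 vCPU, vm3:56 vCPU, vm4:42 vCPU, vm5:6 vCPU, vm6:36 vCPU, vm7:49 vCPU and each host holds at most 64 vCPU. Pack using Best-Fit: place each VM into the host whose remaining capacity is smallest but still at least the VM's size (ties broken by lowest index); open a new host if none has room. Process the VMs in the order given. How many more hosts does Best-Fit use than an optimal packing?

1

Best-Fit: [10,25] [56,6] [42] [36] [49] → 5 hosts.
Total size 224 vCPU; any packing needs at least ⌈224/64⌉ = 4 hosts.
An optimal packing achieves that bound: [56,6] [49,10] [42] [36,25] → 4 hosts.
Excess: 5 − 4 = 1.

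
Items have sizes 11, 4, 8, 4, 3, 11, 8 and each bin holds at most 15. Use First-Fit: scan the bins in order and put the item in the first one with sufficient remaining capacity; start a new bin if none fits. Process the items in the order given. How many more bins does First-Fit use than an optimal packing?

First-Fit: [11,4] [8,4,3] [11] [8] → 4 bins.
Total size 49; any packing needs at least ⌈49/15⌉ = 4 bins.
So 4 is already optimal.

0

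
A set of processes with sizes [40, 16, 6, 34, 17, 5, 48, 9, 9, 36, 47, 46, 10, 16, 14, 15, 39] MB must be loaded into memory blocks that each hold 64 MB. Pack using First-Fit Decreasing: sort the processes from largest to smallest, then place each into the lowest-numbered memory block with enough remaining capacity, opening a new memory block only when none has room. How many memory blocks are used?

7

Sorted descending: 48, 47, 46, 40, 39, 36, 34, 17, 16, 16, 15, 14, 10, 9, 9, 6, 5.
memory block 1: place 48 MB, 16 MB left
memory block 2: place 47 MB, 17 MB left
memory block 3: place 46 MB, 18 MB left
memory block 4: place 40 MB, 24 MB left
memory block 5: place 39 MB, 25 MB left
memory block 6: place 36 MB, 28 MB left
memory block 7: place 34 MB, 30 MB left
memory block 2: place 17 MB, 0 MB left
memory block 1: place 16 MB, 0 MB left
memory block 3: place 16 MB, 2 MB left
memory block 4: place 15 MB, 9 MB left
memory block 5: place 14 MB, 11 MB left
memory block 5: place 10 MB, 1 MB left
memory block 4: place 9 MB, 0 MB left
memory block 6: place 9 MB, 19 MB left
memory block 6: place 6 MB, 13 MB left
memory block 6: place 5 MB, 8 MB left
Final memory blocks: [48,16] [47,17] [46,16] [40,15,9] [39,14,10] [36,9,6,5] [34].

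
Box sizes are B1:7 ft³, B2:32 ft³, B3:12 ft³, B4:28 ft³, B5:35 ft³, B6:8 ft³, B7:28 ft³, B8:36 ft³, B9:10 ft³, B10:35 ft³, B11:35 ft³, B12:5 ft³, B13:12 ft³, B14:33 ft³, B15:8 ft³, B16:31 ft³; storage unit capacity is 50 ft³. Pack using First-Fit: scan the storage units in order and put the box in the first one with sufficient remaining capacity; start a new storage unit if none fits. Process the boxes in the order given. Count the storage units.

9 storage units

storage unit 1: place B1 (7 ft³), 43 ft³ left
storage unit 1: place B2 (32 ft³), 11 ft³ left
storage unit 2: place B3 (12 ft³), 38 ft³ left
storage unit 2: place B4 (28 ft³), 10 ft³ left
storage unit 3: place B5 (35 ft³), 15 ft³ left
storage unit 1: place B6 (8 ft³), 3 ft³ left
storage unit 4: place B7 (28 ft³), 22 ft³ left
storage unit 5: place B8 (36 ft³), 14 ft³ left
storage unit 2: place B9 (10 ft³), 0 ft³ left
storage unit 6: place B10 (35 ft³), 15 ft³ left
storage unit 7: place B11 (35 ft³), 15 ft³ left
storage unit 3: place B12 (5 ft³), 10 ft³ left
storage unit 4: place B13 (12 ft³), 10 ft³ left
storage unit 8: place B14 (33 ft³), 17 ft³ left
storage unit 3: place B15 (8 ft³), 2 ft³ left
storage unit 9: place B16 (31 ft³), 19 ft³ left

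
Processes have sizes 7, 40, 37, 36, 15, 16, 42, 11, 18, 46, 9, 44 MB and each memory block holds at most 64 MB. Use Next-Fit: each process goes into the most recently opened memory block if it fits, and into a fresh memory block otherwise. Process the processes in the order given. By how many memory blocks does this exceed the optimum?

1

Next-Fit: [7,40] [37] [36,15] [16,42] [11,18] [46,9] [44] → 7 memory blocks.
Total size 321 MB; any packing needs at least ⌈321/64⌉ = 6 memory blocks.
An optimal packing achieves that bound: [46,18] [44,16] [42,15,7] [40,11,9] [37] [36] → 6 memory blocks.
Excess: 7 − 6 = 1.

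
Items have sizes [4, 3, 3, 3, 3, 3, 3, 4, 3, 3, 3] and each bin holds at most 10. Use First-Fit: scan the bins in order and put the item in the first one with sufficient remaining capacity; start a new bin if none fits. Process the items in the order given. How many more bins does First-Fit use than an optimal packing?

0

First-Fit: [4,3,3] [3,3,3] [3,4,3] [3,3] → 4 bins.
Total size 35; any packing needs at least ⌈35/10⌉ = 4 bins.
So 4 is already optimal.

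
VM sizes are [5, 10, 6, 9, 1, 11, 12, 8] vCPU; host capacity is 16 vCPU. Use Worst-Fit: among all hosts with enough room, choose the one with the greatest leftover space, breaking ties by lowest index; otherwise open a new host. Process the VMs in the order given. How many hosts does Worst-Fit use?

5

5 vCPU → host 1 (remaining 11 vCPU)
10 vCPU → host 1 (remaining 1 vCPU)
6 vCPU → host 2 (remaining 10 vCPU)
9 vCPU → host 2 (remaining 1 vCPU)
1 vCPU → host 1 (remaining 0 vCPU)
11 vCPU → host 3 (remaining 5 vCPU)
12 vCPU → host 4 (remaining 4 vCPU)
8 vCPU → host 5 (remaining 8 vCPU)
Final hosts: [5,10,1] [6,9] [11] [12] [8].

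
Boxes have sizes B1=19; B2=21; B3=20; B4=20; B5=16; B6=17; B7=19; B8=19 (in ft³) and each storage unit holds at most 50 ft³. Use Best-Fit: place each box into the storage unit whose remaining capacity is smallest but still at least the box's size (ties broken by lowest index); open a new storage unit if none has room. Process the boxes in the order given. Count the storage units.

Put B1 (19 ft³) in storage unit 1; 31 ft³ remain.
Put B2 (21 ft³) in storage unit 1; 10 ft³ remain.
Put B3 (20 ft³) in storage unit 2; 30 ft³ remain.
Put B4 (20 ft³) in storage unit 2; 10 ft³ remain.
Put B5 (16 ft³) in storage unit 3; 34 ft³ remain.
Put B6 (17 ft³) in storage unit 3; 17 ft³ remain.
Put B7 (19 ft³) in storage unit 4; 31 ft³ remain.
Put B8 (19 ft³) in storage unit 4; 12 ft³ remain.

4 storage units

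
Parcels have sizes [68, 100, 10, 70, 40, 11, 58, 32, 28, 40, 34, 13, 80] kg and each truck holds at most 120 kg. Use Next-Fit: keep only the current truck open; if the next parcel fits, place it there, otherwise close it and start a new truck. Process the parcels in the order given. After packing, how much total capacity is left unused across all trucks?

136

68 kg → truck 1 (remaining 52 kg)
100 kg → truck 2 (remaining 20 kg)
10 kg → truck 2 (remaining 10 kg)
70 kg → truck 3 (remaining 50 kg)
40 kg → truck 3 (remaining 10 kg)
11 kg → truck 4 (remaining 109 kg)
58 kg → truck 4 (remaining 51 kg)
32 kg → truck 4 (remaining 19 kg)
28 kg → truck 5 (remaining 92 kg)
40 kg → truck 5 (remaining 52 kg)
34 kg → truck 5 (remaining 18 kg)
13 kg → truck 5 (remaining 5 kg)
80 kg → truck 6 (remaining 40 kg)
6 trucks × 120 kg = 720 kg; used 584 kg; unused 136 kg.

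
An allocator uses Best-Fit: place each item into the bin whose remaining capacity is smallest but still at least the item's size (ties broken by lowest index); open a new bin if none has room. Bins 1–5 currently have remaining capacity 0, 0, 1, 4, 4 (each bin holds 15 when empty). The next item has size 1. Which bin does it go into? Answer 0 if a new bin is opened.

Bins with room: bin 3 (1), bin 4 (4), bin 5 (4).
Tightest fit is bin 3 with 1 free.

3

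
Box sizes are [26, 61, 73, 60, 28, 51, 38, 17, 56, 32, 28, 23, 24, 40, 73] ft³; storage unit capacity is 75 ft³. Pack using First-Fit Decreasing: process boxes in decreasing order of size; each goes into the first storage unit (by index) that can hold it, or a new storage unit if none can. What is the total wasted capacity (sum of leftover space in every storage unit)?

120

Sorted descending: 73, 73, 61, 60, 56, 51, 40, 38, 32, 28, 28, 26, 24, 23, 17.
storage unit 1: place 73 ft³, 2 ft³ left
storage unit 2: place 73 ft³, 2 ft³ left
storage unit 3: place 61 ft³, 14 ft³ left
storage unit 4: place 60 ft³, 15 ft³ left
storage unit 5: place 56 ft³, 19 ft³ left
storage unit 6: place 51 ft³, 24 ft³ left
storage unit 7: place 40 ft³, 35 ft³ left
storage unit 8: place 38 ft³, 37 ft³ left
storage unit 7: place 32 ft³, 3 ft³ left
storage unit 8: place 28 ft³, 9 ft³ left
storage unit 9: place 28 ft³, 47 ft³ left
storage unit 9: place 26 ft³, 21 ft³ left
storage unit 6: place 24 ft³, 0 ft³ left
storage unit 10: place 23 ft³, 52 ft³ left
storage unit 5: place 17 ft³, 2 ft³ left
10 storage units × 75 ft³ = 750 ft³; used 630 ft³; unused 120 ft³.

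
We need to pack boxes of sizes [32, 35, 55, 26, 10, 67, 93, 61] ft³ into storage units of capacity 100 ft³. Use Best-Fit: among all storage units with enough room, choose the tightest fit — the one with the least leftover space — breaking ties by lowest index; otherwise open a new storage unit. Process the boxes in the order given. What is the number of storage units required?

5

storage unit 1: place 32 ft³, 68 ft³ left
storage unit 1: place 35 ft³, 33 ft³ left
storage unit 2: place 55 ft³, 45 ft³ left
storage unit 1: place 26 ft³, 7 ft³ left
storage unit 2: place 10 ft³, 35 ft³ left
storage unit 3: place 67 ft³, 33 ft³ left
storage unit 4: place 93 ft³, 7 ft³ left
storage unit 5: place 61 ft³, 39 ft³ left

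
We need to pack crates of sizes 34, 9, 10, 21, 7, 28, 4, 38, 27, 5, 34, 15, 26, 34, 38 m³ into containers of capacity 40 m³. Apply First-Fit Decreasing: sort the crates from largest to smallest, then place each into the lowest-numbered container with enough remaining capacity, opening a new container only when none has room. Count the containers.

9

Sorted descending: 38, 38, 34, 34, 34, 28, 27, 26, 21, 15, 10, 9, 7, 5, 4.
Put 38 m³ in container 1; 2 m³ remain.
Put 38 m³ in container 2; 2 m³ remain.
Put 34 m³ in container 3; 6 m³ remain.
Put 34 m³ in container 4; 6 m³ remain.
Put 34 m³ in container 5; 6 m³ remain.
Put 28 m³ in container 6; 12 m³ remain.
Put 27 m³ in container 7; 13 m³ remain.
Put 26 m³ in container 8; 14 m³ remain.
Put 21 m³ in container 9; 19 m³ remain.
Put 15 m³ in container 9; 4 m³ remain.
Put 10 m³ in container 6; 2 m³ remain.
Put 9 m³ in container 7; 4 m³ remain.
Put 7 m³ in container 8; 7 m³ remain.
Put 5 m³ in container 3; 1 m³ remain.
Put 4 m³ in container 4; 2 m³ remain.
Final containers: [38] [38] [34,5] [34,4] [34] [28,10] [27,9] [26,7] [21,15].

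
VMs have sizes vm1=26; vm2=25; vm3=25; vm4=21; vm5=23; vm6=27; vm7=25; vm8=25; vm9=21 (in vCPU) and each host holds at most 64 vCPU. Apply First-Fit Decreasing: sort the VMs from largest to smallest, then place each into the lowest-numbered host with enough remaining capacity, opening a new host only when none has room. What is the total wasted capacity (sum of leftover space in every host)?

102

Sorted descending: 27, 26, 25, 25, 25, 25, 23, 21, 21.
27 vCPU → host 1 (remaining 37 vCPU)
26 vCPU → host 1 (remaining 11 vCPU)
25 vCPU → host 2 (remaining 39 vCPU)
25 vCPU → host 2 (remaining 14 vCPU)
25 vCPU → host 3 (remaining 39 vCPU)
25 vCPU → host 3 (remaining 14 vCPU)
23 vCPU → host 4 (remaining 41 vCPU)
21 vCPU → host 4 (remaining 20 vCPU)
21 vCPU → host 5 (remaining 43 vCPU)
5 hosts × 64 vCPU = 320 vCPU; used 218 vCPU; unused 102 vCPU.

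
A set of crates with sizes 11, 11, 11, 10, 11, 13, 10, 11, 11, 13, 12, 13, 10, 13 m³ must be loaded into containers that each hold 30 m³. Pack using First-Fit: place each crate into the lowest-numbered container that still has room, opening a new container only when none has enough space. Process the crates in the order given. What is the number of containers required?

7

container 1: place 11 m³, 19 m³ left
container 1: place 11 m³, 8 m³ left
container 2: place 11 m³, 19 m³ left
container 2: place 10 m³, 9 m³ left
container 3: place 11 m³, 19 m³ left
container 3: place 13 m³, 6 m³ left
container 4: place 10 m³, 20 m³ left
container 4: place 11 m³, 9 m³ left
container 5: place 11 m³, 19 m³ left
container 5: place 13 m³, 6 m³ left
container 6: place 12 m³, 18 m³ left
container 6: place 13 m³, 5 m³ left
container 7: place 10 m³, 20 m³ left
container 7: place 13 m³, 7 m³ left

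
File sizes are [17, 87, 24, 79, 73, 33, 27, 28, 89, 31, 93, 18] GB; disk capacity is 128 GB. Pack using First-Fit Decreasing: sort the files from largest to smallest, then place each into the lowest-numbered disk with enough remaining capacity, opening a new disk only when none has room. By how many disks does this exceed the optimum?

First-Fit Decreasing: [93,33] [89,31] [87,28] [79,27,18] [73,24,17] → 5 disks.
Total size 599 GB; any packing needs at least ⌈599/128⌉ = 5 disks.
So 5 is already optimal.

0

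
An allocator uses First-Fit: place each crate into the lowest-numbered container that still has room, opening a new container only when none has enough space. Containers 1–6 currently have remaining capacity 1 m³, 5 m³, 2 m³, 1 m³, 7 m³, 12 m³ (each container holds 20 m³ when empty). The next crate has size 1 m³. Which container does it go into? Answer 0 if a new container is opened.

Containers with room: container 1 (1 m³), container 2 (5 m³), container 3 (2 m³), container 4 (1 m³), container 5 (7 m³), container 6 (12 m³).
The first with room is container 1.

1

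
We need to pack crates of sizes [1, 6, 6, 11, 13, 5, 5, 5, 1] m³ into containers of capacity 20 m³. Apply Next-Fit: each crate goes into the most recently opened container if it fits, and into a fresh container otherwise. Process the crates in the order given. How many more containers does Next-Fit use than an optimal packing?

1

Next-Fit: [1,6,6] [11] [13,5] [5,5,1] → 4 containers.
Total size 53 m³; any packing needs at least ⌈53/20⌉ = 3 containers.
An optimal packing achieves that bound: [13,6,1] [11,6,1] [5,5,5] → 3 containers.
Excess: 4 − 3 = 1.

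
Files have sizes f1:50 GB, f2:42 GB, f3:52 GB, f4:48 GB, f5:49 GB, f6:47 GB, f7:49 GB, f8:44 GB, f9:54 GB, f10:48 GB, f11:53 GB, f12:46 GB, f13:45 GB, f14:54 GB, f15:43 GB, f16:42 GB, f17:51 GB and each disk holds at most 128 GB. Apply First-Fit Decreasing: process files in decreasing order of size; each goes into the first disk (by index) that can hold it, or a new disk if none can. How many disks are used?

8 disks

Sorted descending: 54, 54, 53, 52, 51, 50, 49, 49, 48, 48, 47, 46, 45, 44, 43, 42, 42.
Put 54 GB in disk 1; 74 GB remain.
Put 54 GB in disk 1; 20 GB remain.
Put 53 GB in disk 2; 75 GB remain.
Put 52 GB in disk 2; 23 GB remain.
Put 51 GB in disk 3; 77 GB remain.
Put 50 GB in disk 3; 27 GB remain.
Put 49 GB in disk 4; 79 GB remain.
Put 49 GB in disk 4; 30 GB remain.
Put 48 GB in disk 5; 80 GB remain.
Put 48 GB in disk 5; 32 GB remain.
Put 47 GB in disk 6; 81 GB remain.
Put 46 GB in disk 6; 35 GB remain.
Put 45 GB in disk 7; 83 GB remain.
Put 44 GB in disk 7; 39 GB remain.
Put 43 GB in disk 8; 85 GB remain.
Put 42 GB in disk 8; 43 GB remain.
Put 42 GB in disk 8; 1 GB remain.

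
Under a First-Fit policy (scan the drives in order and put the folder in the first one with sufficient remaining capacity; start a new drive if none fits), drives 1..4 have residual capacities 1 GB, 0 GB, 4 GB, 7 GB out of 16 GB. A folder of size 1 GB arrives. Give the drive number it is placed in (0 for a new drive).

Drives with room: drive 1 (1 GB), drive 3 (4 GB), drive 4 (7 GB).
The first with room is drive 1.

1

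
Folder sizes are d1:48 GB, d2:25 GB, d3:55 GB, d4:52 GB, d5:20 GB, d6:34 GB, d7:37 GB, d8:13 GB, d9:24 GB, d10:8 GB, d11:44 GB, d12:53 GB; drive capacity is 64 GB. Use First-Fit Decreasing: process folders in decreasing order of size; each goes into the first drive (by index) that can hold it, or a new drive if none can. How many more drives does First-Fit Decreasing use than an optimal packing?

First-Fit Decreasing: [55,8] [53] [52] [48,13] [44,20] [37,25] [34,24] → 7 drives.
Total size 413 GB; any packing needs at least ⌈413/64⌉ = 7 drives.
So 7 is already optimal.

0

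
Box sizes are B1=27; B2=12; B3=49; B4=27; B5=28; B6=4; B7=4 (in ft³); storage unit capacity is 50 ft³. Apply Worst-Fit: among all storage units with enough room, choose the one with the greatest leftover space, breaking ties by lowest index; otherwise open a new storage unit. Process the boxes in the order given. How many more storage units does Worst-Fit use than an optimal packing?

0

Worst-Fit: [27,12] [49] [27,4] [28,4] → 4 storage units.
Total size 151 ft³; any packing needs at least ⌈151/50⌉ = 4 storage units.
So 4 is already optimal.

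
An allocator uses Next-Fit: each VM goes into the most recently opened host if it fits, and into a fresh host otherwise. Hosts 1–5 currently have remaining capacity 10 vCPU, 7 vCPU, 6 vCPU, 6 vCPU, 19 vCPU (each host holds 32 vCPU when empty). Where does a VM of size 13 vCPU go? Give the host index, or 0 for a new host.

Next-Fit only looks at host 5, which has 19 vCPU free.
13 vCPU fits there.

5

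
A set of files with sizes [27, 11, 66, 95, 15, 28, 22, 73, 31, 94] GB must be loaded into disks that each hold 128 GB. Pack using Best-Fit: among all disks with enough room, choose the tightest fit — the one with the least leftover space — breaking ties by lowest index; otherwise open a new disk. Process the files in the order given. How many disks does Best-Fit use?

Put 27 GB in disk 1; 101 GB remain.
Put 11 GB in disk 1; 90 GB remain.
Put 66 GB in disk 1; 24 GB remain.
Put 95 GB in disk 2; 33 GB remain.
Put 15 GB in disk 1; 9 GB remain.
Put 28 GB in disk 2; 5 GB remain.
Put 22 GB in disk 3; 106 GB remain.
Put 73 GB in disk 3; 33 GB remain.
Put 31 GB in disk 3; 2 GB remain.
Put 94 GB in disk 4; 34 GB remain.

4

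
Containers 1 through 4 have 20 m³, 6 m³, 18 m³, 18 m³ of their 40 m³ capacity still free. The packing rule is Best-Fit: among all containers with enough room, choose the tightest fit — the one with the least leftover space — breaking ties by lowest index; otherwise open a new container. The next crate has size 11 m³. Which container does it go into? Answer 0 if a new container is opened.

Containers with room: container 1 (20 m³), container 3 (18 m³), container 4 (18 m³).
Tightest fit is container 3 with 18 m³ free.

3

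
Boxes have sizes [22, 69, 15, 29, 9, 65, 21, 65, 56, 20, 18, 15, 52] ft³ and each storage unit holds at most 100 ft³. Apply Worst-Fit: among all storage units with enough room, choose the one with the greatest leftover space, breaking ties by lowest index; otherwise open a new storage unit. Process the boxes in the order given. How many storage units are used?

6

storage unit 1: place 22 ft³, 78 ft³ left
storage unit 1: place 69 ft³, 9 ft³ left
storage unit 2: place 15 ft³, 85 ft³ left
storage unit 2: place 29 ft³, 56 ft³ left
storage unit 2: place 9 ft³, 47 ft³ left
storage unit 3: place 65 ft³, 35 ft³ left
storage unit 2: place 21 ft³, 26 ft³ left
storage unit 4: place 65 ft³, 35 ft³ left
storage unit 5: place 56 ft³, 44 ft³ left
storage unit 5: place 20 ft³, 24 ft³ left
storage unit 3: place 18 ft³, 17 ft³ left
storage unit 4: place 15 ft³, 20 ft³ left
storage unit 6: place 52 ft³, 48 ft³ left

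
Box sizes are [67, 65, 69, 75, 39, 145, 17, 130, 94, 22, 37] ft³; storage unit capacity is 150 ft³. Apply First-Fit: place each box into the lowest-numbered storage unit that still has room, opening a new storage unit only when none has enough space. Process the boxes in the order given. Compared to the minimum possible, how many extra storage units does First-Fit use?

0

First-Fit: [67,65,17] [69,75] [39,94] [145] [130] [22,37] → 6 storage units.
Total size 760 ft³; any packing needs at least ⌈760/150⌉ = 6 storage units.
So 6 is already optimal.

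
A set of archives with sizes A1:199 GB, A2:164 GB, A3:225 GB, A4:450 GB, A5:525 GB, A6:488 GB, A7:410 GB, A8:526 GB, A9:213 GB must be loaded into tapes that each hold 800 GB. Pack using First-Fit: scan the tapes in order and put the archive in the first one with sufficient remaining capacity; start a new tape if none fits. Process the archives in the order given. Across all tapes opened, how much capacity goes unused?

1600

tape 1: place A1 (199 GB), 601 GB left
tape 1: place A2 (164 GB), 437 GB left
tape 1: place A3 (225 GB), 212 GB left
tape 2: place A4 (450 GB), 350 GB left
tape 3: place A5 (525 GB), 275 GB left
tape 4: place A6 (488 GB), 312 GB left
tape 5: place A7 (410 GB), 390 GB left
tape 6: place A8 (526 GB), 274 GB left
tape 2: place A9 (213 GB), 137 GB left
6 tapes × 800 GB = 4800 GB; used 3200 GB; unused 1600 GB.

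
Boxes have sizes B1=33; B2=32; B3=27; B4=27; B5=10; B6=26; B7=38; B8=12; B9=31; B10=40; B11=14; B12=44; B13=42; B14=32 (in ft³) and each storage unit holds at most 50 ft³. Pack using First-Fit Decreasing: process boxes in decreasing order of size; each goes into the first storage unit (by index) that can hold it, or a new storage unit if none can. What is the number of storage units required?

11 storage units

Sorted descending: 44, 42, 40, 38, 33, 32, 32, 31, 27, 27, 26, 14, 12, 10.
storage unit 1: place 44 ft³, 6 ft³ left
storage unit 2: place 42 ft³, 8 ft³ left
storage unit 3: place 40 ft³, 10 ft³ left
storage unit 4: place 38 ft³, 12 ft³ left
storage unit 5: place 33 ft³, 17 ft³ left
storage unit 6: place 32 ft³, 18 ft³ left
storage unit 7: place 32 ft³, 18 ft³ left
storage unit 8: place 31 ft³, 19 ft³ left
storage unit 9: place 27 ft³, 23 ft³ left
storage unit 10: place 27 ft³, 23 ft³ left
storage unit 11: place 26 ft³, 24 ft³ left
storage unit 5: place 14 ft³, 3 ft³ left
storage unit 4: place 12 ft³, 0 ft³ left
storage unit 3: place 10 ft³, 0 ft³ left
Final storage units: [44] [42] [40,10] [38,12] [33,14] [32] [32] [31] [27] [27] [26].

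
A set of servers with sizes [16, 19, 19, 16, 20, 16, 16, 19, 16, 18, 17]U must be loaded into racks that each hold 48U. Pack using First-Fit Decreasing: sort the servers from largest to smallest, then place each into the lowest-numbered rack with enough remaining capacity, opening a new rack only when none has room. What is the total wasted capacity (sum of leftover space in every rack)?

48

Sorted descending: 20, 19, 19, 19, 18, 17, 16, 16, 16, 16, 16.
rack 1: place 20U, 28U left
rack 1: place 19U, 9U left
rack 2: place 19U, 29U left
rack 2: place 19U, 10U left
rack 3: place 18U, 30U left
rack 3: place 17U, 13U left
rack 4: place 16U, 32U left
rack 4: place 16U, 16U left
rack 4: place 16U, 0U left
rack 5: place 16U, 32U left
rack 5: place 16U, 16U left
5 racks × 48U = 240U; used 192U; unused 48U.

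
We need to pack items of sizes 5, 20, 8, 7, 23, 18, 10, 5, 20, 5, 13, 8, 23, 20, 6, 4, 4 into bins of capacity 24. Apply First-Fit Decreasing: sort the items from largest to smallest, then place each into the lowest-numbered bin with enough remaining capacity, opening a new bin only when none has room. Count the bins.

Sorted descending: 23, 23, 20, 20, 20, 18, 13, 10, 8, 8, 7, 6, 5, 5, 5, 4, 4.
bin 1: place 23, 1 left
bin 2: place 23, 1 left
bin 3: place 20, 4 left
bin 4: place 20, 4 left
bin 5: place 20, 4 left
bin 6: place 18, 6 left
bin 7: place 13, 11 left
bin 7: place 10, 1 left
bin 8: place 8, 16 left
bin 8: place 8, 8 left
bin 8: place 7, 1 left
bin 6: place 6, 0 left
bin 9: place 5, 19 left
bin 9: place 5, 14 left
bin 9: place 5, 9 left
bin 3: place 4, 0 left
bin 4: place 4, 0 left

9 bins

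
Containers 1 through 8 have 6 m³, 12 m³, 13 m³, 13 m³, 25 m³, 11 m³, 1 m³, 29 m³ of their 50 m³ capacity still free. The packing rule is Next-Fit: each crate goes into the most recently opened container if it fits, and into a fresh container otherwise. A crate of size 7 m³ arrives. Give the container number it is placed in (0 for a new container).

8

Next-Fit only looks at container 8, which has 29 m³ free.
7 m³ fits there.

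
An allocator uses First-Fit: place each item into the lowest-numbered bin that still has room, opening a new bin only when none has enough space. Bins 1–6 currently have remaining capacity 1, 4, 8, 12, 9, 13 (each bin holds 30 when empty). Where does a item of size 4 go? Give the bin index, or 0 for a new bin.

Bins with room: bin 2 (4), bin 3 (8), bin 4 (12), bin 5 (9), bin 6 (13).
The first with room is bin 2.

2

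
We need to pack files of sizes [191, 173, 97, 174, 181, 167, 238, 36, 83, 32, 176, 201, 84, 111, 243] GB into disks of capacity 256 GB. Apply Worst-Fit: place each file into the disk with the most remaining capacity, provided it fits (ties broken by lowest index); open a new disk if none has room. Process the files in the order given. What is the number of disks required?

11

Put 191 GB in disk 1; 65 GB remain.
Put 173 GB in disk 2; 83 GB remain.
Put 97 GB in disk 3; 159 GB remain.
Put 174 GB in disk 4; 82 GB remain.
Put 181 GB in disk 5; 75 GB remain.
Put 167 GB in disk 6; 89 GB remain.
Put 238 GB in disk 7; 18 GB remain.
Put 36 GB in disk 3; 123 GB remain.
Put 83 GB in disk 3; 40 GB remain.
Put 32 GB in disk 6; 57 GB remain.
Put 176 GB in disk 8; 80 GB remain.
Put 201 GB in disk 9; 55 GB remain.
Put 84 GB in disk 10; 172 GB remain.
Put 111 GB in disk 10; 61 GB remain.
Put 243 GB in disk 11; 13 GB remain.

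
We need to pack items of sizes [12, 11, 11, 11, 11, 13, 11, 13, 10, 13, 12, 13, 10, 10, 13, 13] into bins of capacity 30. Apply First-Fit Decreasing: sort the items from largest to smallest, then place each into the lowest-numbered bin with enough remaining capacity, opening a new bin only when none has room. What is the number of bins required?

8 bins

Sorted descending: 13, 13, 13, 13, 13, 13, 12, 12, 11, 11, 11, 11, 11, 10, 10, 10.
Put 13 in bin 1; 17 remain.
Put 13 in bin 1; 4 remain.
Put 13 in bin 2; 17 remain.
Put 13 in bin 2; 4 remain.
Put 13 in bin 3; 17 remain.
Put 13 in bin 3; 4 remain.
Put 12 in bin 4; 18 remain.
Put 12 in bin 4; 6 remain.
Put 11 in bin 5; 19 remain.
Put 11 in bin 5; 8 remain.
Put 11 in bin 6; 19 remain.
Put 11 in bin 6; 8 remain.
Put 11 in bin 7; 19 remain.
Put 10 in bin 7; 9 remain.
Put 10 in bin 8; 20 remain.
Put 10 in bin 8; 10 remain.
Final bins: [13,13] [13,13] [13,13] [12,12] [11,11] [11,11] [11,10] [10,10].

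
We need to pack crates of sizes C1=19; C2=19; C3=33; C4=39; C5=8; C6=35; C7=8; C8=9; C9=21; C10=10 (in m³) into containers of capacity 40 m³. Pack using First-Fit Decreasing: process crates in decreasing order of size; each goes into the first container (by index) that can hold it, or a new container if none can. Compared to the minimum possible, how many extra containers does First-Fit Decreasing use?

0

First-Fit Decreasing: [39] [35] [33] [21,19] [19,10,9] [8,8] → 6 containers.
Total size 201 m³; any packing needs at least ⌈201/40⌉ = 6 containers.
So 6 is already optimal.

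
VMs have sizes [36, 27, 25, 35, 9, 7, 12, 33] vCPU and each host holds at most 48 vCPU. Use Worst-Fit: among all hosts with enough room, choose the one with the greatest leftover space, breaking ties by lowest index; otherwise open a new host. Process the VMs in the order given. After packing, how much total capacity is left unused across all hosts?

56

36 vCPU → host 1 (remaining 12 vCPU)
27 vCPU → host 2 (remaining 21 vCPU)
25 vCPU → host 3 (remaining 23 vCPU)
35 vCPU → host 4 (remaining 13 vCPU)
9 vCPU → host 3 (remaining 14 vCPU)
7 vCPU → host 2 (remaining 14 vCPU)
12 vCPU → host 2 (remaining 2 vCPU)
33 vCPU → host 5 (remaining 15 vCPU)
5 hosts × 48 vCPU = 240 vCPU; used 184 vCPU; unused 56 vCPU.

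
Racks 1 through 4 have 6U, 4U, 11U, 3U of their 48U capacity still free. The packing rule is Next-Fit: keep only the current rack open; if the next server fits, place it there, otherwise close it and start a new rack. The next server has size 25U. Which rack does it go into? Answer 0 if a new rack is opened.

0

Next-Fit only looks at rack 4, which has 3U free.
25U does not fit, so a new rack is opened.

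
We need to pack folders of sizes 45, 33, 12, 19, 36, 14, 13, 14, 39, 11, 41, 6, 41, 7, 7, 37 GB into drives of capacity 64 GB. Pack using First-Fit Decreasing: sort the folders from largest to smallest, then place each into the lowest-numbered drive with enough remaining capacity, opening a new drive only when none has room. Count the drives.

Sorted descending: 45, 41, 41, 39, 37, 36, 33, 19, 14, 14, 13, 12, 11, 7, 7, 6.
Put 45 GB in drive 1; 19 GB remain.
Put 41 GB in drive 2; 23 GB remain.
Put 41 GB in drive 3; 23 GB remain.
Put 39 GB in drive 4; 25 GB remain.
Put 37 GB in drive 5; 27 GB remain.
Put 36 GB in drive 6; 28 GB remain.
Put 33 GB in drive 7; 31 GB remain.
Put 19 GB in drive 1; 0 GB remain.
Put 14 GB in drive 2; 9 GB remain.
Put 14 GB in drive 3; 9 GB remain.
Put 13 GB in drive 4; 12 GB remain.
Put 12 GB in drive 4; 0 GB remain.
Put 11 GB in drive 5; 16 GB remain.
Put 7 GB in drive 2; 2 GB remain.
Put 7 GB in drive 3; 2 GB remain.
Put 6 GB in drive 5; 10 GB remain.
Final drives: [45,19] [41,14,7] [41,14,7] [39,13,12] [37,11,6] [36] [33].

7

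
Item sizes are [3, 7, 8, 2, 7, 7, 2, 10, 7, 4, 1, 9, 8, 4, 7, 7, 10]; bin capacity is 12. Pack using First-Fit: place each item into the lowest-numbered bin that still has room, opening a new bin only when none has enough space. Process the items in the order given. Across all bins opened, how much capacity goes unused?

29

3 → bin 1 (remaining 9)
7 → bin 1 (remaining 2)
8 → bin 2 (remaining 4)
2 → bin 1 (remaining 0)
7 → bin 3 (remaining 5)
7 → bin 4 (remaining 5)
2 → bin 2 (remaining 2)
10 → bin 5 (remaining 2)
7 → bin 6 (remaining 5)
4 → bin 3 (remaining 1)
1 → bin 2 (remaining 1)
9 → bin 7 (remaining 3)
8 → bin 8 (remaining 4)
4 → bin 4 (remaining 1)
7 → bin 9 (remaining 5)
7 → bin 10 (remaining 5)
10 → bin 11 (remaining 2)
11 bins × 12 = 132; used 103; unused 29.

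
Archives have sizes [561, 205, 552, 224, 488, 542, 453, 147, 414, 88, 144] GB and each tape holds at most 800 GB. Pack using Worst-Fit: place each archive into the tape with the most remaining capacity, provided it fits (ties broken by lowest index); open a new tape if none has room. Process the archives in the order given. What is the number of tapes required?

6

561 GB → tape 1 (remaining 239 GB)
205 GB → tape 1 (remaining 34 GB)
552 GB → tape 2 (remaining 248 GB)
224 GB → tape 2 (remaining 24 GB)
488 GB → tape 3 (remaining 312 GB)
542 GB → tape 4 (remaining 258 GB)
453 GB → tape 5 (remaining 347 GB)
147 GB → tape 5 (remaining 200 GB)
414 GB → tape 6 (remaining 386 GB)
88 GB → tape 6 (remaining 298 GB)
144 GB → tape 3 (remaining 168 GB)
Final tapes: [561,205] [552,224] [488,144] [542] [453,147] [414,88].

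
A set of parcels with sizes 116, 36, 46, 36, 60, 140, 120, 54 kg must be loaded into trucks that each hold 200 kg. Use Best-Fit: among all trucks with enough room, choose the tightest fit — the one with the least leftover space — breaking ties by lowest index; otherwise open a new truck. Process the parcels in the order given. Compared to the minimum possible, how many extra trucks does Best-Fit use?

0

Best-Fit: [116,36,46] [36,60] [140,54] [120] → 4 trucks.
Total size 608 kg; any packing needs at least ⌈608/200⌉ = 4 trucks.
So 4 is already optimal.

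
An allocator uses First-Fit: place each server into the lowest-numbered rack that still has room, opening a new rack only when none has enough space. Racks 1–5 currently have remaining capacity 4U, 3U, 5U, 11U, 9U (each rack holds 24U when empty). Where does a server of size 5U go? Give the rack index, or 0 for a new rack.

3

Racks with room: rack 3 (5U), rack 4 (11U), rack 5 (9U).
The first with room is rack 3.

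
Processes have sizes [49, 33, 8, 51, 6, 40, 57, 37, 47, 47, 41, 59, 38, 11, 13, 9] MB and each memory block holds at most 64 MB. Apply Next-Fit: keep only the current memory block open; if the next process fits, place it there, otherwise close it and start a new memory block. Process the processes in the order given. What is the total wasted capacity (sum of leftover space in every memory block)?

49 MB → memory block 1 (remaining 15 MB)
33 MB → memory block 2 (remaining 31 MB)
8 MB → memory block 2 (remaining 23 MB)
51 MB → memory block 3 (remaining 13 MB)
6 MB → memory block 3 (remaining 7 MB)
40 MB → memory block 4 (remaining 24 MB)
57 MB → memory block 5 (remaining 7 MB)
37 MB → memory block 6 (remaining 27 MB)
47 MB → memory block 7 (remaining 17 MB)
47 MB → memory block 8 (remaining 17 MB)
41 MB → memory block 9 (remaining 23 MB)
59 MB → memory block 10 (remaining 5 MB)
38 MB → memory block 11 (remaining 26 MB)
11 MB → memory block 11 (remaining 15 MB)
13 MB → memory block 11 (remaining 2 MB)
9 MB → memory block 12 (remaining 55 MB)
12 memory blocks × 64 MB = 768 MB; used 546 MB; unused 222 MB.

222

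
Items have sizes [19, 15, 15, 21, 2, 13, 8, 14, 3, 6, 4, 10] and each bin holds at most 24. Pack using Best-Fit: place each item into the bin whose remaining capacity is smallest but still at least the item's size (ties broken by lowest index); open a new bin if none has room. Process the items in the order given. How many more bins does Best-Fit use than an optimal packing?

0

Best-Fit: [19,3] [15,8] [15,6] [21,2] [13,10] [14,4] → 6 bins.
Total size 130; any packing needs at least ⌈130/24⌉ = 6 bins.
So 6 is already optimal.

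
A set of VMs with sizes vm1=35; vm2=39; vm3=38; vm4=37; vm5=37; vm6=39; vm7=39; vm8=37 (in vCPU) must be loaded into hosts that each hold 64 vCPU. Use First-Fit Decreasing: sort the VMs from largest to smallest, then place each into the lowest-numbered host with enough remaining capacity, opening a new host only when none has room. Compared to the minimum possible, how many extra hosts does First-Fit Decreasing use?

0

First-Fit Decreasing: [39] [39] [39] [38] [37] [37] [37] [35] → 8 hosts.
8 VMs exceed 32 vCPU (half the capacity), and no two of those can share a host, so at least 8 hosts are needed.
So 8 is already optimal.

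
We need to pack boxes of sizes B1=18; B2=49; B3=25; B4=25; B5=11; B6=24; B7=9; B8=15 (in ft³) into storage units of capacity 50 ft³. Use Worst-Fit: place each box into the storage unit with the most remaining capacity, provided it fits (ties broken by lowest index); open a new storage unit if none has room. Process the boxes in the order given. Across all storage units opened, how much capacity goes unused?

24

B1 (18 ft³) → storage unit 1 (remaining 32 ft³)
B2 (49 ft³) → storage unit 2 (remaining 1 ft³)
B3 (25 ft³) → storage unit 1 (remaining 7 ft³)
B4 (25 ft³) → storage unit 3 (remaining 25 ft³)
B5 (11 ft³) → storage unit 3 (remaining 14 ft³)
B6 (24 ft³) → storage unit 4 (remaining 26 ft³)
B7 (9 ft³) → storage unit 4 (remaining 17 ft³)
B8 (15 ft³) → storage unit 4 (remaining 2 ft³)
4 storage units × 50 ft³ = 200 ft³; used 176 ft³; unused 24 ft³.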